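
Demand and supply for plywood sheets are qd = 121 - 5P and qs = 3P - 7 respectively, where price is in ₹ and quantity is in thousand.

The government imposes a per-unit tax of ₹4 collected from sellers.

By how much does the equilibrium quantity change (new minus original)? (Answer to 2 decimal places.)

Initially, 121 - 5P = 3P - 7, so 128 = 8P and P = 16, q = 41.
Since sellers keep the price net of the tax, the effective supply curve becomes qs = 3P - 19.
Setting them equal: 121 - 5P = 3P - 19 → 140 = 8P, so P = 17.5 and q = 33.5.
Δq = 33.5 − 41 = -7.50.

-7.50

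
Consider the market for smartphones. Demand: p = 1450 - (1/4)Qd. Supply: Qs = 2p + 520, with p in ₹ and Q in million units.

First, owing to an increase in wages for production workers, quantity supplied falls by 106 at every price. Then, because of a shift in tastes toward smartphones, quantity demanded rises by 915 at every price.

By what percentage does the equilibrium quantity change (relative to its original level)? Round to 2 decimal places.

+10.28

Initially, 5800 - 4p = 2p + 520, so 5280 = 6p and p = 880, Q = 2280.
With the change applied: demand Qd = 6715 - 4p, supply Qs = 2p + 414.
Setting them equal: 6715 - 4p = 2p + 414 → 6301 = 6p, so p = 6301/6 ≈ 1050.1667 and Q = 7543/3 ≈ 2514.3333.
%ΔQ = (2514.3333 − 2280) / 2280 × 100 = +10.28%.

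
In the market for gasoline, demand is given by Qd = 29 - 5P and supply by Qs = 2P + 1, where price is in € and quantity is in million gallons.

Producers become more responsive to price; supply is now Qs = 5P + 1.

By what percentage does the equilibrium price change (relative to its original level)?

-30

Before the shock: 29 - 5P = 2P + 1 ⇒ 28 = 7P ⇒ P = 4, Q = 9.
With the change applied: demand Qd = 29 - 5P, supply Qs = 5P + 1.
Clearing the new market: 29 - 5P = 5P + 1, so P = 2.8 and Q = 15.
%ΔP = (2.8 − 4) / 4 × 100 = -30%.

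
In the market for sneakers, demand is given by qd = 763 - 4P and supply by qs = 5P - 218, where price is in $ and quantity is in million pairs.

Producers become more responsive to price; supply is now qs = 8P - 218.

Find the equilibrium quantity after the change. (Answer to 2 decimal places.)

436.00

Solve the original market: 763 - 4P = 5P - 218, hence P = 109 and q = 327.
The new curves are qd = 763 - 4P (demand) and qs = 8P - 218 (supply).
Setting them equal: 763 - 4P = 8P - 218 → 981 = 12P, so P = 81.75 and q = 436.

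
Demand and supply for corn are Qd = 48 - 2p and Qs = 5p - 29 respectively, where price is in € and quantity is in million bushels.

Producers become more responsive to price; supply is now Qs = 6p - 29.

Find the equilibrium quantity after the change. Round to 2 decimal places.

Solve the original market: 48 - 2p = 5p - 29, hence p = 11 and Q = 26.
The new curves are Qd = 48 - 2p (demand) and Qs = 6p - 29 (supply).
Setting them equal: 48 - 2p = 6p - 29 → 77 = 8p, so p = 9.625 and Q = 28.75.

28.75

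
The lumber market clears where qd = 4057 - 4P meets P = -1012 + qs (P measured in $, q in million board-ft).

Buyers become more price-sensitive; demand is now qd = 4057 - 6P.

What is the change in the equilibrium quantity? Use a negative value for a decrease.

Initially, 4057 - 4P = P + 1012, so 3045 = 5P and P = 609, q = 1621.
The shock moves the curves to qd = 4057 - 6P and qs = P + 1012.
Setting them equal: 4057 - 6P = P + 1012 → 3045 = 7P, so P = 435 and q = 1447.
Δq = 1447 − 1621 = -174.

-174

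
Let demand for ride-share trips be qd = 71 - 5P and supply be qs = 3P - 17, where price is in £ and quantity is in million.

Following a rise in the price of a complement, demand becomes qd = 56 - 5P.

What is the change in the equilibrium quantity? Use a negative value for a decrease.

Initially, 71 - 5P = 3P - 17, so 88 = 8P and P = 11, q = 16.
With the change applied: demand qd = 56 - 5P, supply qs = 3P - 17.
New equilibrium: 56 - 5P = 3P - 17 ⇒ 73 = 8P ⇒ P = 9.125, q = 10.375.
Δq = 10.375 − 16 = -5.625.

-5.625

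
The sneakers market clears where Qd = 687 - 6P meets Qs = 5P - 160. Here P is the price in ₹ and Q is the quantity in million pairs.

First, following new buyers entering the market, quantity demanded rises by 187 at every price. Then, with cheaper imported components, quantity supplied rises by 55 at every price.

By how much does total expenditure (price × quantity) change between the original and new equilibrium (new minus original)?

+12935

Initially, 687 - 6P = 5P - 160, so 847 = 11P and P = 77, Q = 225.
With the change applied: demand Qd = 874 - 6P, supply Qs = 5P - 105.
Clearing the new market: 874 - 6P = 5P - 105, so P = 89 and Q = 340.
Expenditure moves from 77×225 = 17325 to 89×340 = 30260; change = +12935.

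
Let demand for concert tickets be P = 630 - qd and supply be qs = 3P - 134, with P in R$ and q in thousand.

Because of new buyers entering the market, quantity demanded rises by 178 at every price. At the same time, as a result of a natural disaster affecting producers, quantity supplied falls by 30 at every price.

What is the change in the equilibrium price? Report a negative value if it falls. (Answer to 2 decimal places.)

+52.00

Before the shock: 630 - P = 3P - 134 ⇒ 764 = 4P ⇒ P = 191, q = 439.
After the shift, demand is qd = 808 - P and supply is qs = 3P - 164.
Equate the new curves: 808 - P = 3P - 164, giving 972 = 4P, P = 243, q = 565.
ΔP = 243 − 191 = +52.00.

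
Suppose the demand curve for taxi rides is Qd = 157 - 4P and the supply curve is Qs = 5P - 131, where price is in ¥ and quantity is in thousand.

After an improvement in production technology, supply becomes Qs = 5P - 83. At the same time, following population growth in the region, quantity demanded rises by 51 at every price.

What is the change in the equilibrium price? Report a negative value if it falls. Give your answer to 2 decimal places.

+0.33

Initially, 157 - 4P = 5P - 131, so 288 = 9P and P = 32, Q = 29.
After the shift, demand is Qd = 208 - 4P and supply is Qs = 5P - 83.
Setting them equal: 208 - 4P = 5P - 83 → 291 = 9P, so P = 97/3 ≈ 32.3333 and Q = 236/3 ≈ 78.6667.
ΔP = 32.3333 − 32 = +0.33.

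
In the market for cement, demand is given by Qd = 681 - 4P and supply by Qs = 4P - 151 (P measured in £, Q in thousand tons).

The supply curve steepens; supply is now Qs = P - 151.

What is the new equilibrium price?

Solve the original market: 681 - 4P = 4P - 151, hence P = 104 and Q = 265.
After the shift, demand is Qd = 681 - 4P and supply is Qs = P - 151.
Clearing the new market: 681 - 4P = P - 151, so P = 166.4 and Q = 15.4.

166.4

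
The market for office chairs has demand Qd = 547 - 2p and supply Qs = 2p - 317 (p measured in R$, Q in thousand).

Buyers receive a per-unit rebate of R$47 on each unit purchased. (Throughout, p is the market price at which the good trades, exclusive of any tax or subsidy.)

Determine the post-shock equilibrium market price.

239.5

Initially, 547 - 2p = 2p - 317, so 864 = 4p and p = 216, Q = 115.
Since buyers' out-of-pocket price is the market price minus the rebate, the effective demand curve becomes Qd = 641 - 2p.
Equate the new curves: 641 - 2p = 2p - 317, giving 958 = 4p, p = 239.5, Q = 162.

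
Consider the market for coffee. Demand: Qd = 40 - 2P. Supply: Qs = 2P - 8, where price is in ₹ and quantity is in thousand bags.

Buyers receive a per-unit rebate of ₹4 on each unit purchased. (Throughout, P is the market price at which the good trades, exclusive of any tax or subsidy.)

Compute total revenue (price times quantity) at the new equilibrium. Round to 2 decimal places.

280.00

Before the shock: 40 - 2P = 2P - 8 ⇒ 48 = 4P ⇒ P = 12, Q = 16.
Since buyers' out-of-pocket price is the market price minus the rebate, the effective demand curve becomes Qd = 48 - 2P.
Setting them equal: 48 - 2P = 2P - 8 → 56 = 4P, so P = 14 and Q = 20.
New expenditure = 14 × 20 = 280.00.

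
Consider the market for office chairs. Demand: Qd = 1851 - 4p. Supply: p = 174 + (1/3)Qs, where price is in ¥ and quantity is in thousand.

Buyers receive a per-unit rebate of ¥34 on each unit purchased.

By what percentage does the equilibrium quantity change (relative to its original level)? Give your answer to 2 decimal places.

Original equilibrium: 1851 - 4p = 3p - 522 gives 2373 = 7p, so p = 339 and Q = 495.
Since buyers' out-of-pocket price is the market price minus the rebate, the effective demand curve becomes Qd = 1987 - 4p.
Setting them equal: 1987 - 4p = 3p - 522 → 2509 = 7p, so p = 2509/7 ≈ 358.4286 and Q = 3873/7 ≈ 553.2857.
%ΔQ = (553.2857 − 495) / 495 × 100 = +11.77%.

+11.77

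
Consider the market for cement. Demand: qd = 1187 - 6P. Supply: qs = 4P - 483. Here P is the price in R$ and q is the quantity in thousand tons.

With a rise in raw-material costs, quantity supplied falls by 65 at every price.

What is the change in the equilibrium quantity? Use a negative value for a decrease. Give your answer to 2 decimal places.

Original equilibrium: 1187 - 6P = 4P - 483 gives 1670 = 10P, so P = 167 and q = 185.
After the shift, demand is qd = 1187 - 6P and supply is qs = 4P - 548.
New equilibrium: 1187 - 6P = 4P - 548 ⇒ 1735 = 10P ⇒ P = 173.5, q = 146.
Δq = 146 − 185 = -39.00.

-39.00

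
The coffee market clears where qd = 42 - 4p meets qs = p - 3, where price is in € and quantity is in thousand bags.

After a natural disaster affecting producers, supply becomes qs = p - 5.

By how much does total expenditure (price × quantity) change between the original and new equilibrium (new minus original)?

Solve the original market: 42 - 4p = p - 3, hence p = 9 and q = 6.
With the change applied: demand qd = 42 - 4p, supply qs = p - 5.
Equate the new curves: 42 - 4p = p - 5, giving 47 = 5p, p = 9.4, q = 4.4.
Expenditure moves from 9×6 = 54 to 9.4×4.4 = 41.36; change = -12.64.

-12.64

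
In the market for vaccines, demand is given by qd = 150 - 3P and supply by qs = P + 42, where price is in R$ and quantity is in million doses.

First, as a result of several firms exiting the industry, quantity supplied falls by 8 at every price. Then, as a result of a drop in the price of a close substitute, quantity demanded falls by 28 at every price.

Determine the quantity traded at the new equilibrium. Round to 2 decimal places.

56.00

Initially, 150 - 3P = P + 42, so 108 = 4P and P = 27, q = 69.
The new curves are qd = 122 - 3P (demand) and qs = P + 34 (supply).
Equate the new curves: 122 - 3P = P + 34, giving 88 = 4P, P = 22, q = 56.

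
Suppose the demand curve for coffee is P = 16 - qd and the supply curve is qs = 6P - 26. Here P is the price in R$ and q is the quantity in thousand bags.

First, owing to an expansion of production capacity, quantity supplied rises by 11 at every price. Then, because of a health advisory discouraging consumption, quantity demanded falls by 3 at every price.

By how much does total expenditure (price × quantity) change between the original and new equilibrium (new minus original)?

Original equilibrium: 16 - P = 6P - 26 gives 42 = 7P, so P = 6 and q = 10.
After the shift, demand is qd = 13 - P and supply is qs = 6P - 15.
Setting them equal: 13 - P = 6P - 15 → 28 = 7P, so P = 4 and q = 9.
Expenditure moves from 6×10 = 60 to 4×9 = 36; change = -24.

-24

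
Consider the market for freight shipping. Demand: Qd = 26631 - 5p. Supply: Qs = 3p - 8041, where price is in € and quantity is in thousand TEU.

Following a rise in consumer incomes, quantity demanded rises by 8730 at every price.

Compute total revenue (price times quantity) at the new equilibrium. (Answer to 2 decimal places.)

Solve the original market: 26631 - 5p = 3p - 8041, hence p = 4334 and Q = 4961.
With the change applied: demand Qd = 35361 - 5p, supply Qs = 3p - 8041.
Equate the new curves: 35361 - 5p = 3p - 8041, giving 43402 = 8p, p = 5425.25, Q = 8234.75.
New expenditure = 5425.25 × 8234.75 = 44675577.44.

44675577.44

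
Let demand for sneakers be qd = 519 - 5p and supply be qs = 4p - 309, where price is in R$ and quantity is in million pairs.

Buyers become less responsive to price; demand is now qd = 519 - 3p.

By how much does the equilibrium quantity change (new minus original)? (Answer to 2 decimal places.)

+105.14

Initially, 519 - 5p = 4p - 309, so 828 = 9p and p = 92, q = 59.
The new curves are qd = 519 - 3p (demand) and qs = 4p - 309 (supply).
Equate the new curves: 519 - 3p = 4p - 309, giving 828 = 7p, p = 828/7 ≈ 118.2857, q = 1149/7 ≈ 164.1429.
Δq = 164.1429 − 59 = +105.14.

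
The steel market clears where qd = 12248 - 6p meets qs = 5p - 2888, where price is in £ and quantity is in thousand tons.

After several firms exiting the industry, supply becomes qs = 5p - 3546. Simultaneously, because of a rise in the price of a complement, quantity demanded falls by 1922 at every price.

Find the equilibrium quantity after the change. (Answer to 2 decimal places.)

2759.45

Original equilibrium: 12248 - 6p = 5p - 2888 gives 15136 = 11p, so p = 1376 and q = 3992.
With the change applied: demand qd = 10326 - 6p, supply qs = 5p - 3546.
Equate the new curves: 10326 - 6p = 5p - 3546, giving 13872 = 11p, p = 13872/11 ≈ 1261.0909, q = 30354/11 ≈ 2759.4545.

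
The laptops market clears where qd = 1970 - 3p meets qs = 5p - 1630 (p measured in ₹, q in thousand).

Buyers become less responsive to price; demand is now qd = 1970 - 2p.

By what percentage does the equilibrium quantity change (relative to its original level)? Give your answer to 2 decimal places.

+51.84

Before the shock: 1970 - 3p = 5p - 1630 ⇒ 3600 = 8p ⇒ p = 450, q = 620.
The shock moves the curves to qd = 1970 - 2p and qs = 5p - 1630.
Equate the new curves: 1970 - 2p = 5p - 1630, giving 3600 = 7p, p = 3600/7 ≈ 514.2857, q = 6590/7 ≈ 941.4286.
%Δq = (941.4286 − 620) / 620 × 100 = +51.84%.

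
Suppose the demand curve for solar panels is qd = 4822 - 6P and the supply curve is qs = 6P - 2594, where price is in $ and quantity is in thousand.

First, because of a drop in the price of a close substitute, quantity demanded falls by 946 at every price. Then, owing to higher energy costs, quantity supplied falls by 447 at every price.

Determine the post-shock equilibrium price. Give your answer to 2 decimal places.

576.42

Original equilibrium: 4822 - 6P = 6P - 2594 gives 7416 = 12P, so P = 618 and q = 1114.
With the change applied: demand qd = 3876 - 6P, supply qs = 6P - 3041.
New equilibrium: 3876 - 6P = 6P - 3041 ⇒ 6917 = 12P ⇒ P = 6917/12 ≈ 576.4167, q = 417.5.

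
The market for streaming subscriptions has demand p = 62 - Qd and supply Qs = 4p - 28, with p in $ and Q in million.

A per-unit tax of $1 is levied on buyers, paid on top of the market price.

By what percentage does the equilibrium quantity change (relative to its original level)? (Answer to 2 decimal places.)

Before the shock: 62 - p = 4p - 28 ⇒ 90 = 5p ⇒ p = 18, Q = 44.
Since buyers pay the price plus the tax, the effective demand curve becomes Qd = 61 - p.
Setting them equal: 61 - p = 4p - 28 → 89 = 5p, so p = 17.8 and Q = 43.2.
%ΔQ = (43.2 − 44) / 44 × 100 = -1.82%.

-1.82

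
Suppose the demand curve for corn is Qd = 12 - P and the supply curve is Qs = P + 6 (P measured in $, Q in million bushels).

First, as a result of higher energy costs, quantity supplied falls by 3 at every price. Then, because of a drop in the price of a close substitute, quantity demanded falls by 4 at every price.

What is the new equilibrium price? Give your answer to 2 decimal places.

2.50

Solve the original market: 12 - P = P + 6, hence P = 3 and Q = 9.
With the change applied: demand Qd = 8 - P, supply Qs = P + 3.
Setting them equal: 8 - P = P + 3 → 5 = 2P, so P = 2.5 and Q = 5.5.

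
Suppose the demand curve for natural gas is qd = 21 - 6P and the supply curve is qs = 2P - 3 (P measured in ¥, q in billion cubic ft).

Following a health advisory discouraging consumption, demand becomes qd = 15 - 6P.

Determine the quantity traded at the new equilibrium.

Before the shock: 21 - 6P = 2P - 3 ⇒ 24 = 8P ⇒ P = 3, q = 3.
The new curves are qd = 15 - 6P (demand) and qs = 2P - 3 (supply).
Equate the new curves: 15 - 6P = 2P - 3, giving 18 = 8P, P = 2.25, q = 1.5.

1.5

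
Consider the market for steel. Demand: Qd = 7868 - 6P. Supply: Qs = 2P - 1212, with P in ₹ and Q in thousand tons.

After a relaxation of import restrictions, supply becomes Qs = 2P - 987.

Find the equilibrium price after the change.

1106.875

Solve the original market: 7868 - 6P = 2P - 1212, hence P = 1135 and Q = 1058.
The new curves are Qd = 7868 - 6P (demand) and Qs = 2P - 987 (supply).
New equilibrium: 7868 - 6P = 2P - 987 ⇒ 8855 = 8P ⇒ P = 1106.875, Q = 1226.75.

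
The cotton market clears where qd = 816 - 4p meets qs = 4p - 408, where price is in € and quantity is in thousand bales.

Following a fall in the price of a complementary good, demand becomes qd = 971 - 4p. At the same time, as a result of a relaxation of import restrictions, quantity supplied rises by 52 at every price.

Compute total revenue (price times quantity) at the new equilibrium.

Before the shock: 816 - 4p = 4p - 408 ⇒ 1224 = 8p ⇒ p = 153, q = 204.
After the shift, demand is qd = 971 - 4p and supply is qs = 4p - 356.
Setting them equal: 971 - 4p = 4p - 356 → 1327 = 8p, so p = 165.875 and q = 307.5.
New expenditure = 165.875 × 307.5 = 51006.5625.

51006.5625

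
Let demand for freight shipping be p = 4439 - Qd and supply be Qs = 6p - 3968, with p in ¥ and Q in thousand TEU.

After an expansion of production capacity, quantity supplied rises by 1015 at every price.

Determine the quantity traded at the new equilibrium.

Solve the original market: 4439 - p = 6p - 3968, hence p = 1201 and Q = 3238.
With the change applied: demand Qd = 4439 - p, supply Qs = 6p - 2953.
New equilibrium: 4439 - p = 6p - 2953 ⇒ 7392 = 7p ⇒ p = 1056, Q = 3383.

3383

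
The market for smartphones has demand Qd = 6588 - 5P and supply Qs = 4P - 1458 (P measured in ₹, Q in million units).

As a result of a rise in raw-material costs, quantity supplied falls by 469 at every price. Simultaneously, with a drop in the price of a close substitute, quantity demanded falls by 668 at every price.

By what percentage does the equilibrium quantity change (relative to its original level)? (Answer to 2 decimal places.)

-26.32

Solve the original market: 6588 - 5P = 4P - 1458, hence P = 894 and Q = 2118.
After the shift, demand is Qd = 5920 - 5P and supply is Qs = 4P - 1927.
Equate the new curves: 5920 - 5P = 4P - 1927, giving 7847 = 9P, P = 7847/9 ≈ 871.8889, Q = 14045/9 ≈ 1560.5556.
%ΔQ = (1560.5556 − 2118) / 2118 × 100 = -26.32%.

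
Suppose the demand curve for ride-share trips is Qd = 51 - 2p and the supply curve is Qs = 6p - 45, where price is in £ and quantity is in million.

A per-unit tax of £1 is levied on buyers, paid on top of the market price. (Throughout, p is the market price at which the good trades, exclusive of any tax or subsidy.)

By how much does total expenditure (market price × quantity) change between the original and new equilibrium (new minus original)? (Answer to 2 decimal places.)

Original equilibrium: 51 - 2p = 6p - 45 gives 96 = 8p, so p = 12 and Q = 27.
Since buyers pay the price plus the tax, the effective demand curve becomes Qd = 49 - 2p.
New equilibrium: 49 - 2p = 6p - 45 ⇒ 94 = 8p ⇒ p = 11.75, Q = 25.5.
Expenditure moves from 12×27 = 324 to 11.75×25.5 = 299.625; change = -24.38.

-24.38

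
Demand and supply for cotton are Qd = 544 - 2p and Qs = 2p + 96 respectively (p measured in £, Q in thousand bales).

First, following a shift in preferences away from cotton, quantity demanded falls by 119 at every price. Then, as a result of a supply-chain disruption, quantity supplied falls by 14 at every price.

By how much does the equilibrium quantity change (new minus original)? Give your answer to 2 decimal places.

-66.50

Original equilibrium: 544 - 2p = 2p + 96 gives 448 = 4p, so p = 112 and Q = 320.
After the shift, demand is Qd = 425 - 2p and supply is Qs = 2p + 82.
Equate the new curves: 425 - 2p = 2p + 82, giving 343 = 4p, p = 85.75, Q = 253.5.
ΔQ = 253.5 − 320 = -66.50.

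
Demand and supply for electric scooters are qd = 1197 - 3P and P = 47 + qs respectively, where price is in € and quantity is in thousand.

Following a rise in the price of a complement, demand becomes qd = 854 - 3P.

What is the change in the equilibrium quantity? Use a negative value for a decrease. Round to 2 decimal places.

Original equilibrium: 1197 - 3P = P - 47 gives 1244 = 4P, so P = 311 and q = 264.
With the change applied: demand qd = 854 - 3P, supply qs = P - 47.
Equate the new curves: 854 - 3P = P - 47, giving 901 = 4P, P = 225.25, q = 178.25.
Δq = 178.25 − 264 = -85.75.

-85.75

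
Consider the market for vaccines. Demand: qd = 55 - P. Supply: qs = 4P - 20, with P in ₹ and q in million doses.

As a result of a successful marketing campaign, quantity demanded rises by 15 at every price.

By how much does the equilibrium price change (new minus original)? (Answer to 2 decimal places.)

Before the shock: 55 - P = 4P - 20 ⇒ 75 = 5P ⇒ P = 15, q = 40.
The shock moves the curves to qd = 70 - P and qs = 4P - 20.
Clearing the new market: 70 - P = 4P - 20, so P = 18 and q = 52.
ΔP = 18 − 15 = +3.00.

+3.00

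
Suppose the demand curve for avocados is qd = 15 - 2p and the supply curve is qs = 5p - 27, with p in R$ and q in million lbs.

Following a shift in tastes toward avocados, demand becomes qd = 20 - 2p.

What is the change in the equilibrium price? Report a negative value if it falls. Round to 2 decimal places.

Initially, 15 - 2p = 5p - 27, so 42 = 7p and p = 6, q = 3.
The shock moves the curves to qd = 20 - 2p and qs = 5p - 27.
New equilibrium: 20 - 2p = 5p - 27 ⇒ 47 = 7p ⇒ p = 47/7 ≈ 6.7143, q = 46/7 ≈ 6.5714.
Δp = 6.7143 − 6 = +0.71.

+0.71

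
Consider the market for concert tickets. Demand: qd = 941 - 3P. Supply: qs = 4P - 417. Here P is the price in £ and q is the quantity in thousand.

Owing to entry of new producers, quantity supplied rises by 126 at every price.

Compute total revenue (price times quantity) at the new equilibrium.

72688

Before the shock: 941 - 3P = 4P - 417 ⇒ 1358 = 7P ⇒ P = 194, q = 359.
After the shift, demand is qd = 941 - 3P and supply is qs = 4P - 291.
Clearing the new market: 941 - 3P = 4P - 291, so P = 176 and q = 413.
New expenditure = 176 × 413 = 72688.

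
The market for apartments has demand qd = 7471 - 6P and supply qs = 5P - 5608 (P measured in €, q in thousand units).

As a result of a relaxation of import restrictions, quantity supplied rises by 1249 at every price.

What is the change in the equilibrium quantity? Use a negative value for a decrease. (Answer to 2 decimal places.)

+681.27

Before the shock: 7471 - 6P = 5P - 5608 ⇒ 13079 = 11P ⇒ P = 1189, q = 337.
After the shift, demand is qd = 7471 - 6P and supply is qs = 5P - 4359.
Setting them equal: 7471 - 6P = 5P - 4359 → 11830 = 11P, so P = 11830/11 ≈ 1075.4545 and q = 11201/11 ≈ 1018.2727.
Δq = 1018.2727 − 337 = +681.27.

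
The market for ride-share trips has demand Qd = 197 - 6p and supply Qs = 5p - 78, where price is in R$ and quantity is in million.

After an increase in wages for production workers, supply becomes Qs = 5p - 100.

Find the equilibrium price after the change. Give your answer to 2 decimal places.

27.00

Original equilibrium: 197 - 6p = 5p - 78 gives 275 = 11p, so p = 25 and Q = 47.
After the shift, demand is Qd = 197 - 6p and supply is Qs = 5p - 100.
Clearing the new market: 197 - 6p = 5p - 100, so p = 27 and Q = 35.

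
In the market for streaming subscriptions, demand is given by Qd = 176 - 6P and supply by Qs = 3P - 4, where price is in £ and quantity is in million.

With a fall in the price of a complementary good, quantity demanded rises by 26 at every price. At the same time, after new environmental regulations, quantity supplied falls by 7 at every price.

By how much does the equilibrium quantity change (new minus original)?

Original equilibrium: 176 - 6P = 3P - 4 gives 180 = 9P, so P = 20 and Q = 56.
The new curves are Qd = 202 - 6P (demand) and Qs = 3P - 11 (supply).
Equate the new curves: 202 - 6P = 3P - 11, giving 213 = 9P, P = 71/3 ≈ 23.6667, Q = 60.
ΔQ = 60 − 56 = +4.

+4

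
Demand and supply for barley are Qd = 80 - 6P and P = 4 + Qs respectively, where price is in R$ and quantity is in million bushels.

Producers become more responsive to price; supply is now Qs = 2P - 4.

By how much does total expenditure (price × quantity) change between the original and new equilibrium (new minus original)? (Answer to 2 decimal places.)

Before the shock: 80 - 6P = P - 4 ⇒ 84 = 7P ⇒ P = 12, Q = 8.
The shock moves the curves to Qd = 80 - 6P and Qs = 2P - 4.
New equilibrium: 80 - 6P = 2P - 4 ⇒ 84 = 8P ⇒ P = 10.5, Q = 17.
Expenditure moves from 12×8 = 96 to 10.5×17 = 178.5; change = +82.50.

+82.50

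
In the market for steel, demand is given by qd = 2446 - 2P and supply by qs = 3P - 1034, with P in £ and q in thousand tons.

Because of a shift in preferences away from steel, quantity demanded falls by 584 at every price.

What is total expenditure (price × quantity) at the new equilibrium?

Initially, 2446 - 2P = 3P - 1034, so 3480 = 5P and P = 696, q = 1054.
With the change applied: demand qd = 1862 - 2P, supply qs = 3P - 1034.
Equate the new curves: 1862 - 2P = 3P - 1034, giving 2896 = 5P, P = 579.2, q = 703.6.
New expenditure = 579.2 × 703.6 = 407525.12.

407525.12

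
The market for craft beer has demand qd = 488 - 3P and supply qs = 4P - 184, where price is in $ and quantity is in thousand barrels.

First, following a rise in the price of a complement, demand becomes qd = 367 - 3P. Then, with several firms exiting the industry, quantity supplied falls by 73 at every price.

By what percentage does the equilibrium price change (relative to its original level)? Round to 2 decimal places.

-7.14

Before the shock: 488 - 3P = 4P - 184 ⇒ 672 = 7P ⇒ P = 96, q = 200.
The new curves are qd = 367 - 3P (demand) and qs = 4P - 257 (supply).
Equate the new curves: 367 - 3P = 4P - 257, giving 624 = 7P, P = 624/7 ≈ 89.1429, q = 697/7 ≈ 99.5714.
%ΔP = (89.1429 − 96) / 96 × 100 = -7.14%.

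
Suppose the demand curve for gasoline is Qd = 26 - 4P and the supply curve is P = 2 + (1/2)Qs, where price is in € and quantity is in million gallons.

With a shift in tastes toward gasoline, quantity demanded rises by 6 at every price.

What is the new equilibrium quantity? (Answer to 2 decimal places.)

8.00

Before the shock: 26 - 4P = 2P - 4 ⇒ 30 = 6P ⇒ P = 5, Q = 6.
With the change applied: demand Qd = 32 - 4P, supply Qs = 2P - 4.
New equilibrium: 32 - 4P = 2P - 4 ⇒ 36 = 6P ⇒ P = 6, Q = 8.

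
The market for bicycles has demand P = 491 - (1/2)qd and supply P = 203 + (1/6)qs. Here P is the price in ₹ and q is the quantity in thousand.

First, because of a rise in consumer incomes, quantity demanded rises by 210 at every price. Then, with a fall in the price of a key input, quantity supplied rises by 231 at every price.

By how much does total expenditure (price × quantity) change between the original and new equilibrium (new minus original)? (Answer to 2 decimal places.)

Original equilibrium: 982 - 2P = 6P - 1218 gives 2200 = 8P, so P = 275 and q = 432.
The new curves are qd = 1192 - 2P (demand) and qs = 6P - 987 (supply).
New equilibrium: 1192 - 2P = 6P - 987 ⇒ 2179 = 8P ⇒ P = 272.375, q = 647.25.
Expenditure moves from 275×432 = 118800 to 272.375×647.25 = 176294.71875; change = +57494.72.

+57494.72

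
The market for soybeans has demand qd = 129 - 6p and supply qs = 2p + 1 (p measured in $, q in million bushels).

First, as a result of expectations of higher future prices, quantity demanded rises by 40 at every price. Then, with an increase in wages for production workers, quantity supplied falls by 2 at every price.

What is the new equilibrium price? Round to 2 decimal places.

21.25

Initially, 129 - 6p = 2p + 1, so 128 = 8p and p = 16, q = 33.
After the shift, demand is qd = 169 - 6p and supply is qs = 2p - 1.
Setting them equal: 169 - 6p = 2p - 1 → 170 = 8p, so p = 21.25 and q = 41.5.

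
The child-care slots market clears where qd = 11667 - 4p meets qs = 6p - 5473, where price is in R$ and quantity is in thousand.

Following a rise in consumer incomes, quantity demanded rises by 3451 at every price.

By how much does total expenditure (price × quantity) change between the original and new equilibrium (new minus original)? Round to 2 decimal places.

Original equilibrium: 11667 - 4p = 6p - 5473 gives 17140 = 10p, so p = 1714 and q = 4811.
The shock moves the curves to qd = 15118 - 4p and qs = 6p - 5473.
New equilibrium: 15118 - 4p = 6p - 5473 ⇒ 20591 = 10p ⇒ p = 2059.1, q = 6881.6.
Expenditure moves from 1714×4811 = 8246054 to 2059.1×6881.6 = 14169902.56; change = +5923848.56.

+5923848.56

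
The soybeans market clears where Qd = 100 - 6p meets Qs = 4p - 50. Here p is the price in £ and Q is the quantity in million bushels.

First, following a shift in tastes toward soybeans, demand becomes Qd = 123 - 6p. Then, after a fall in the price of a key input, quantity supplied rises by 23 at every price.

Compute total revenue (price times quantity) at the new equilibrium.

495

Initially, 100 - 6p = 4p - 50, so 150 = 10p and p = 15, Q = 10.
The shock moves the curves to Qd = 123 - 6p and Qs = 4p - 27.
Equate the new curves: 123 - 6p = 4p - 27, giving 150 = 10p, p = 15, Q = 33.
New expenditure = 15 × 33 = 495.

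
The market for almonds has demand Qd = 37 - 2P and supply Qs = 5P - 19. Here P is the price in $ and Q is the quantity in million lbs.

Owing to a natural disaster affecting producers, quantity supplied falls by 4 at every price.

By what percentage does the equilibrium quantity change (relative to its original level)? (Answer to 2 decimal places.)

Before the shock: 37 - 2P = 5P - 19 ⇒ 56 = 7P ⇒ P = 8, Q = 21.
After the shift, demand is Qd = 37 - 2P and supply is Qs = 5P - 23.
Setting them equal: 37 - 2P = 5P - 23 → 60 = 7P, so P = 60/7 ≈ 8.5714 and Q = 139/7 ≈ 19.8571.
%ΔQ = (19.8571 − 21) / 21 × 100 = -5.44%.

-5.44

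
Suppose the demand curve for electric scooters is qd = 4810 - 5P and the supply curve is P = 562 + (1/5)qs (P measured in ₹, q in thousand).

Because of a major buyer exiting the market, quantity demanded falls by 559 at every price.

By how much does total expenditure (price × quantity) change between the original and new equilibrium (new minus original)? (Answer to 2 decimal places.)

Original equilibrium: 4810 - 5P = 5P - 2810 gives 7620 = 10P, so P = 762 and q = 1000.
The shock moves the curves to qd = 4251 - 5P and qs = 5P - 2810.
New equilibrium: 4251 - 5P = 5P - 2810 ⇒ 7061 = 10P ⇒ P = 706.1, q = 720.5.
Expenditure moves from 762×1000 = 762000 to 706.1×720.5 = 508745.05; change = -253254.95.

-253254.95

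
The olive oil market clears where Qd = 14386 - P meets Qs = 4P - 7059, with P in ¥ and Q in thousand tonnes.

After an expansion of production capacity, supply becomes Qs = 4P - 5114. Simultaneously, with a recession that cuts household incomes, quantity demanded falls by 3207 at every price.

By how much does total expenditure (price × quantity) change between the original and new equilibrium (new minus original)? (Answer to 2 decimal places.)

Original equilibrium: 14386 - P = 4P - 7059 gives 21445 = 5P, so P = 4289 and Q = 10097.
The shock moves the curves to Qd = 11179 - P and Qs = 4P - 5114.
Setting them equal: 11179 - P = 4P - 5114 → 16293 = 5P, so P = 3258.6 and Q = 7920.4.
Expenditure moves from 4289×10097 = 43306033 to 3258.6×7920.4 = 25809415.44; change = -17496617.56.

-17496617.56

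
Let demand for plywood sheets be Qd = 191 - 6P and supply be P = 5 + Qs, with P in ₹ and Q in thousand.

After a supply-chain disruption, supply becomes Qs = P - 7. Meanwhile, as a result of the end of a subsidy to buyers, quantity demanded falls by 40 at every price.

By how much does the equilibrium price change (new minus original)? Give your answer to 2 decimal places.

Original equilibrium: 191 - 6P = P - 5 gives 196 = 7P, so P = 28 and Q = 23.
The shock moves the curves to Qd = 151 - 6P and Qs = P - 7.
New equilibrium: 151 - 6P = P - 7 ⇒ 158 = 7P ⇒ P = 158/7 ≈ 22.5714, Q = 109/7 ≈ 15.5714.
ΔP = 22.5714 − 28 = -5.43.

-5.43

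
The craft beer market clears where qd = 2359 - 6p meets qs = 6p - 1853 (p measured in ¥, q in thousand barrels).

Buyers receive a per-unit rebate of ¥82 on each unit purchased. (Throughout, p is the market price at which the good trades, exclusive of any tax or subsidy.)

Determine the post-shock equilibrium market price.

Before the shock: 2359 - 6p = 6p - 1853 ⇒ 4212 = 12p ⇒ p = 351, q = 253.
Since buyers' out-of-pocket price is the market price minus the rebate, the effective demand curve becomes qd = 2851 - 6p.
Setting them equal: 2851 - 6p = 6p - 1853 → 4704 = 12p, so p = 392 and q = 499.

392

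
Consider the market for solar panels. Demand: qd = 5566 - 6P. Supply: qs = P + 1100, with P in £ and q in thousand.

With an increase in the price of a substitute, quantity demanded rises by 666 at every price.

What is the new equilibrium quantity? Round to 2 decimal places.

1833.14

Original equilibrium: 5566 - 6P = P + 1100 gives 4466 = 7P, so P = 638 and q = 1738.
After the shift, demand is qd = 6232 - 6P and supply is qs = P + 1100.
Equate the new curves: 6232 - 6P = P + 1100, giving 5132 = 7P, P = 5132/7 ≈ 733.1429, q = 12832/7 ≈ 1833.1429.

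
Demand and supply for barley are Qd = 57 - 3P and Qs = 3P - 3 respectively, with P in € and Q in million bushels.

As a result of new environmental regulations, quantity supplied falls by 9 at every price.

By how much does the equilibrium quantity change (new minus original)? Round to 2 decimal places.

Original equilibrium: 57 - 3P = 3P - 3 gives 60 = 6P, so P = 10 and Q = 27.
After the shift, demand is Qd = 57 - 3P and supply is Qs = 3P - 12.
Equate the new curves: 57 - 3P = 3P - 12, giving 69 = 6P, P = 11.5, Q = 22.5.
ΔQ = 22.5 − 27 = -4.50.

-4.50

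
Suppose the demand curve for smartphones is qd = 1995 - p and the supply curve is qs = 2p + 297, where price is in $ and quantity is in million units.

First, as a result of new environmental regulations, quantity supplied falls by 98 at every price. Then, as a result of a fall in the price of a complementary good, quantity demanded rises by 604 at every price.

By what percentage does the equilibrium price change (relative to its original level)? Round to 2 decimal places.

+41.34

Initially, 1995 - p = 2p + 297, so 1698 = 3p and p = 566, q = 1429.
After the shift, demand is qd = 2599 - p and supply is qs = 2p + 199.
New equilibrium: 2599 - p = 2p + 199 ⇒ 2400 = 3p ⇒ p = 800, q = 1799.
%Δp = (800 − 566) / 566 × 100 = +41.34%.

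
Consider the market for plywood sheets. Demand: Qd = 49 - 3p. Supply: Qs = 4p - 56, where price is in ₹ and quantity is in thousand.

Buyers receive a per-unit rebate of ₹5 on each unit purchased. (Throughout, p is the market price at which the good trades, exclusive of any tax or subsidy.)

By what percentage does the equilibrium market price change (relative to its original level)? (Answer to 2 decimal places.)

Original equilibrium: 49 - 3p = 4p - 56 gives 105 = 7p, so p = 15 and Q = 4.
Since buyers' out-of-pocket price is the market price minus the rebate, the effective demand curve becomes Qd = 64 - 3p.
Equate the new curves: 64 - 3p = 4p - 56, giving 120 = 7p, p = 120/7 ≈ 17.1429, Q = 88/7 ≈ 12.5714.
%Δp = (17.1429 − 15) / 15 × 100 = +14.29%.

+14.29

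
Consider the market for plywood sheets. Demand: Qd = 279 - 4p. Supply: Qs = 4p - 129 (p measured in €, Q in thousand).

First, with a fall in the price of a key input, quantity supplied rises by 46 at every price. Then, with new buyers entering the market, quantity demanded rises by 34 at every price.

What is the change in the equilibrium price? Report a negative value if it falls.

-1.5

Original equilibrium: 279 - 4p = 4p - 129 gives 408 = 8p, so p = 51 and Q = 75.
The shock moves the curves to Qd = 313 - 4p and Qs = 4p - 83.
Clearing the new market: 313 - 4p = 4p - 83, so p = 49.5 and Q = 115.
Δp = 49.5 − 51 = -1.5.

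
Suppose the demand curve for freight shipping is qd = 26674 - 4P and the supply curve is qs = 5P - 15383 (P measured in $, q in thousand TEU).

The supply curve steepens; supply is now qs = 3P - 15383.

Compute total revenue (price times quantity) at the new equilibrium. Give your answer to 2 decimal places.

Original equilibrium: 26674 - 4P = 5P - 15383 gives 42057 = 9P, so P = 4673 and q = 7982.
The new curves are qd = 26674 - 4P (demand) and qs = 3P - 15383 (supply).
Setting them equal: 26674 - 4P = 3P - 15383 → 42057 = 7P, so P = 42057/7 ≈ 6008.1429 and q = 18490/7 ≈ 2641.4286.
New expenditure = 6008.1429 × 2641.4286 = 15870080.20.

15870080.20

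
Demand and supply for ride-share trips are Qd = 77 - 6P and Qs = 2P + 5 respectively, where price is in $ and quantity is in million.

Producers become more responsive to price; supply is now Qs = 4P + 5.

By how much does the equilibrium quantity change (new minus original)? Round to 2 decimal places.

+10.80

Before the shock: 77 - 6P = 2P + 5 ⇒ 72 = 8P ⇒ P = 9, Q = 23.
With the change applied: demand Qd = 77 - 6P, supply Qs = 4P + 5.
Setting them equal: 77 - 6P = 4P + 5 → 72 = 10P, so P = 7.2 and Q = 33.8.
ΔQ = 33.8 − 23 = +10.80.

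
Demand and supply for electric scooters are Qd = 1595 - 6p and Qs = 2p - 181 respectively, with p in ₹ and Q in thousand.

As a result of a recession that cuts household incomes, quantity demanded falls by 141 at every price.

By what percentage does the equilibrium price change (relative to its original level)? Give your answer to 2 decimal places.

-7.94

Before the shock: 1595 - 6p = 2p - 181 ⇒ 1776 = 8p ⇒ p = 222, Q = 263.
With the change applied: demand Qd = 1454 - 6p, supply Qs = 2p - 181.
Equate the new curves: 1454 - 6p = 2p - 181, giving 1635 = 8p, p = 204.375, Q = 227.75.
%Δp = (204.375 − 222) / 222 × 100 = -7.94%.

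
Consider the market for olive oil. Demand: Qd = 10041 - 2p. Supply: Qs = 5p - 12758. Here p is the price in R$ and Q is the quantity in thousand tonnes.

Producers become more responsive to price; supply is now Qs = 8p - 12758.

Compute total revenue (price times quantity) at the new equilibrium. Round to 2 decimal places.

12496587.88

Initially, 10041 - 2p = 5p - 12758, so 22799 = 7p and p = 3257, Q = 3527.
After the shift, demand is Qd = 10041 - 2p and supply is Qs = 8p - 12758.
Setting them equal: 10041 - 2p = 8p - 12758 → 22799 = 10p, so p = 2279.9 and Q = 5481.2.
New expenditure = 2279.9 × 5481.2 = 12496587.88.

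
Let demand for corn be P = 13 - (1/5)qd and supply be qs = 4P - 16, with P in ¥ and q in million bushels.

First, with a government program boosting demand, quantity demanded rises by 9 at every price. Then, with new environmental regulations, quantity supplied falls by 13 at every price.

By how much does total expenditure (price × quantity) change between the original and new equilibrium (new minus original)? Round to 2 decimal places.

Solve the original market: 65 - 5P = 4P - 16, hence P = 9 and q = 20.
The new curves are qd = 74 - 5P (demand) and qs = 4P - 29 (supply).
Clearing the new market: 74 - 5P = 4P - 29, so P = 103/9 ≈ 11.4444 and q = 151/9 ≈ 16.7778.
Expenditure moves from 9×20 = 180 to 11.4444×16.7778 = 192.0123; change = +12.01.

+12.01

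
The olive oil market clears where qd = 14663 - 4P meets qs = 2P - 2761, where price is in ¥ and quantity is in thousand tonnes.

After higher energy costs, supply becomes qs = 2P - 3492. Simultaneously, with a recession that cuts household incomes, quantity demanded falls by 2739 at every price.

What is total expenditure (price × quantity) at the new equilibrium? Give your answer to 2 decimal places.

Before the shock: 14663 - 4P = 2P - 2761 ⇒ 17424 = 6P ⇒ P = 2904, q = 3047.
The new curves are qd = 11924 - 4P (demand) and qs = 2P - 3492 (supply).
Clearing the new market: 11924 - 4P = 2P - 3492, so P = 7708/3 ≈ 2569.3333 and q = 4940/3 ≈ 1646.6667.
New expenditure = 2569.3333 × 1646.6667 = 4230835.56.

4230835.56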